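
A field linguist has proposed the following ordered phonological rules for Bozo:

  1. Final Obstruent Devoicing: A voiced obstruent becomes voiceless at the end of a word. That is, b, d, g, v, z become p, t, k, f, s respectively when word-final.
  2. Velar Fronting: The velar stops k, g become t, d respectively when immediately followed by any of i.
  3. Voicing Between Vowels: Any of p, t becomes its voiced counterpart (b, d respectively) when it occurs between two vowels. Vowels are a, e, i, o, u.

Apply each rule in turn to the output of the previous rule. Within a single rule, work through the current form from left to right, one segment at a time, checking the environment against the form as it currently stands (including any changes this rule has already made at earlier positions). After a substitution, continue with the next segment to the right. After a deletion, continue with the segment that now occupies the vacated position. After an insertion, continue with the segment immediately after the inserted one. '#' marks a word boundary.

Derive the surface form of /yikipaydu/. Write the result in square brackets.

[yidibaydu]

1 Final Obstruent Devoicing: no change — [yikipaydu]
2 Velar Fronting: [yikipaydu] → [yitipaydu]
3 Voicing Between Vowels: [yitipaydu] → [yidibaydu]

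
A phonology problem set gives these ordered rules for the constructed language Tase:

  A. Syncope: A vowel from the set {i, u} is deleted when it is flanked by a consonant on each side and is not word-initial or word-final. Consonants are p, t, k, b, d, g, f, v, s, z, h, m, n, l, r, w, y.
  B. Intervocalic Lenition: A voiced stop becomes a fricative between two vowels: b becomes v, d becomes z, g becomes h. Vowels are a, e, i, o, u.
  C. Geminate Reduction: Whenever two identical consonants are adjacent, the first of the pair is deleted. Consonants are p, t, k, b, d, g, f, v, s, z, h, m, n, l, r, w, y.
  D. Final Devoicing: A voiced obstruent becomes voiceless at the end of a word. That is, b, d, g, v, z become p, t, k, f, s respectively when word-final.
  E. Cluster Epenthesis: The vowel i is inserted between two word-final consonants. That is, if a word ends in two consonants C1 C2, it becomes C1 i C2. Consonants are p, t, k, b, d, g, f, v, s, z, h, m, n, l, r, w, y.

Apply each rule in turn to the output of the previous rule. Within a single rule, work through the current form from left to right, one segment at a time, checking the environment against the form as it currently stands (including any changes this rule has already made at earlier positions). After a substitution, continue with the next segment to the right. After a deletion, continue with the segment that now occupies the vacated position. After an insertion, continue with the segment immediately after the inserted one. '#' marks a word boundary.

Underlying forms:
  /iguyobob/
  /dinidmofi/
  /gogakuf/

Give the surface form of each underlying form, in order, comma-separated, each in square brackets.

[igyovop], [dndmofi], [gohakif]

/iguyobob/:
  A Syncope: [iguyobob] → [igyobob]
  B Intervocalic Lenition: [igyobob] → [igyovob]
  C Geminate Reduction: no change — [igyovob]
  D Final Devoicing: [igyovob] → [igyovop]
  E Cluster Epenthesis: no change — [igyovop]
/dinidmofi/:
  A Syncope: [dinidmofi] → [dndmofi]
  B Intervocalic Lenition: no change — [dndmofi]
  C Geminate Reduction: no change — [dndmofi]
  D Final Devoicing: no change — [dndmofi]
  E Cluster Epenthesis: no change — [dndmofi]
/gogakuf/:
  A Syncope: [gogakuf] → [gogakf]
  B Intervocalic Lenition: [gogakf] → [gohakf]
  C Geminate Reduction: no change — [gohakf]
  D Final Devoicing: no change — [gohakf]
  E Cluster Epenthesis: [gohakf] → [gohakif]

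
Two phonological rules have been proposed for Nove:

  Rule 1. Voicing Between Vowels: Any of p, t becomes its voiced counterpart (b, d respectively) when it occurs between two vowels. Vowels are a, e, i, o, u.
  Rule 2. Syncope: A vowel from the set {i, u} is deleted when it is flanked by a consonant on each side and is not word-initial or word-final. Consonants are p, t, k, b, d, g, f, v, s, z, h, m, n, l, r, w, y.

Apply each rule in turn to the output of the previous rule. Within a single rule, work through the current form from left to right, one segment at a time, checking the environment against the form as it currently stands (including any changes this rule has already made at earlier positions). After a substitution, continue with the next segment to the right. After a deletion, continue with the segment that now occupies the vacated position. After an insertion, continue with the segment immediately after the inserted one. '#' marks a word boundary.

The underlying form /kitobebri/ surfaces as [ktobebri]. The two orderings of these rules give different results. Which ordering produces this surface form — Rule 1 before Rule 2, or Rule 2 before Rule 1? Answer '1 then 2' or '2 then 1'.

Order 1 then 2:
  1 Voicing Between Vowels: [kitobebri] → [kidobebri]
  2 Syncope: [kidobebri] → [kdobebri]
  result: [kdobebri]
Order 2 then 1:
  2 Syncope: [kitobebri] → [ktobebri]
  1 Voicing Between Vowels: no change — [ktobebri]
  result: [ktobebri]

2 then 1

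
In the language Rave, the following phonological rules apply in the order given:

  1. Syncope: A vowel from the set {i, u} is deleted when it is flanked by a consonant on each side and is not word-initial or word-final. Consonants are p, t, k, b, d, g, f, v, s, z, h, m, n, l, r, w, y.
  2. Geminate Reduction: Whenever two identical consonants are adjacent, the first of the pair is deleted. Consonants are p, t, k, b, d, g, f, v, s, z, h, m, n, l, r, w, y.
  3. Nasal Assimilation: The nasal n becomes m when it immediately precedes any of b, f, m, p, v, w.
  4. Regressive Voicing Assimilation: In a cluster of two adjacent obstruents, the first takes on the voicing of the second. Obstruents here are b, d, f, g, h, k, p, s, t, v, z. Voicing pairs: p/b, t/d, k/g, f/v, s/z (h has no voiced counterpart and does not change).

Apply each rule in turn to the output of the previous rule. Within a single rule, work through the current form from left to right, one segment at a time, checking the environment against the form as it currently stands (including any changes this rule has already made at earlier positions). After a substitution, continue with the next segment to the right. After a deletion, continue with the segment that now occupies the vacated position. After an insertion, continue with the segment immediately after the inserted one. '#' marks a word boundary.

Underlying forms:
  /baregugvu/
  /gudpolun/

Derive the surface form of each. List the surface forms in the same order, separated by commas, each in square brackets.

/baregugvu/:
  1 Syncope: [baregugvu] → [bareggvu]
  2 Geminate Reduction: [bareggvu] → [baregvu]
  3 Nasal Assimilation: no change — [baregvu]
  4 Regressive Voicing Assimilation: no change — [baregvu]
/gudpolun/:
  1 Syncope: [gudpolun] → [gdpoln]
  2 Geminate Reduction: no change — [gdpoln]
  3 Nasal Assimilation: no change — [gdpoln]
  4 Regressive Voicing Assimilation: [gdpoln] → [gtpoln]

[baregvu], [gtpoln]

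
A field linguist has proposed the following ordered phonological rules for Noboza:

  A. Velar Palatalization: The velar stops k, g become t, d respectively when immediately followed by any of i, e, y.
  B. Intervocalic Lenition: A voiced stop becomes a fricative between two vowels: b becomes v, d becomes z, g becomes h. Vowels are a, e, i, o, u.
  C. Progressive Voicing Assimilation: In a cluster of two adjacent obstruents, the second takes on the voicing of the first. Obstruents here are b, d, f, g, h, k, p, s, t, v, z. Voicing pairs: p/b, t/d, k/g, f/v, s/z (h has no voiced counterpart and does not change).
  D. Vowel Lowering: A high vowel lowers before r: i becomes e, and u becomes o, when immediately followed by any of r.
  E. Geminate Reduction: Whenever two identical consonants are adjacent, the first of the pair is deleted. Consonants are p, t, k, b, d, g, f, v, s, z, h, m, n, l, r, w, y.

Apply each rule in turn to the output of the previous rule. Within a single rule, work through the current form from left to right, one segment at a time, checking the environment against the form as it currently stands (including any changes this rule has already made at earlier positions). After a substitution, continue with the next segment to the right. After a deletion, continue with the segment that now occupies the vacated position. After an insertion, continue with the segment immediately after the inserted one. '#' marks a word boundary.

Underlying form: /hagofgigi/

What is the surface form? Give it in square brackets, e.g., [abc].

[hahoftizi]

A Velar Palatalization: [hagofgigi] → [hagofdidi]
B Intervocalic Lenition: [hagofdidi] → [hahofdizi]
C Progressive Voicing Assimilation: [hahofdizi] → [hahoftizi]
D Vowel Lowering: no change — [hahoftizi]
E Geminate Reduction: no change — [hahoftizi]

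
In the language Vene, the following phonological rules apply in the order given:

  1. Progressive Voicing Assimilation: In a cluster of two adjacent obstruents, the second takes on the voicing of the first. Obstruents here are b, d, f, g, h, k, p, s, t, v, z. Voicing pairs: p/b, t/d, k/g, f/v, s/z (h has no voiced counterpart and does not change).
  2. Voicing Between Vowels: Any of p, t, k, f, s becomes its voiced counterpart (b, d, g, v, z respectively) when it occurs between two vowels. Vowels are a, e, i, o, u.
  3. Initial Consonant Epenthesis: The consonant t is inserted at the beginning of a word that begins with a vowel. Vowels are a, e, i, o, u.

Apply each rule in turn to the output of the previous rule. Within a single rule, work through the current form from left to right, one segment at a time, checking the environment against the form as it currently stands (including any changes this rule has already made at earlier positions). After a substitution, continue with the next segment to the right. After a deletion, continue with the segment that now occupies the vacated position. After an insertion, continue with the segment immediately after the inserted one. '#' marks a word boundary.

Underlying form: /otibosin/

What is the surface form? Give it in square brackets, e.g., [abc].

[todibozin]

1 Progressive Voicing Assimilation: no change — [otibosin]
2 Voicing Between Vowels: [otibosin] → [odibozin]
3 Initial Consonant Epenthesis: [odibozin] → [todibozin]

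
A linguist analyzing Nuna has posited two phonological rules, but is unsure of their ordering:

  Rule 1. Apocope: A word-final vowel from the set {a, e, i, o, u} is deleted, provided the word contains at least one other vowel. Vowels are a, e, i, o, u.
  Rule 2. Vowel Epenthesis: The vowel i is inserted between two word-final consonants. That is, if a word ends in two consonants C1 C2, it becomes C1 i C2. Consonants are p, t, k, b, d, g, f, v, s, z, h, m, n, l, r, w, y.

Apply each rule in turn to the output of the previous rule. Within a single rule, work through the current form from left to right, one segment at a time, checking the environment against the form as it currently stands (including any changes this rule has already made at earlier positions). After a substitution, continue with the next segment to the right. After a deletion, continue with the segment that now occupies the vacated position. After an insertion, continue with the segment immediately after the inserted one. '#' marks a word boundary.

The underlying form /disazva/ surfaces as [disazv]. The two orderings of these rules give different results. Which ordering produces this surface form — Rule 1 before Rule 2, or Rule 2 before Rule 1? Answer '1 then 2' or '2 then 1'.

2 then 1

Order 1 then 2:
  1 Apocope: [disazva] → [disazv]
  2 Vowel Epenthesis: [disazv] → [disaziv]
  result: [disaziv]
Order 2 then 1:
  2 Vowel Epenthesis: no change — [disazva]
  1 Apocope: [disazva] → [disazv]
  result: [disazv]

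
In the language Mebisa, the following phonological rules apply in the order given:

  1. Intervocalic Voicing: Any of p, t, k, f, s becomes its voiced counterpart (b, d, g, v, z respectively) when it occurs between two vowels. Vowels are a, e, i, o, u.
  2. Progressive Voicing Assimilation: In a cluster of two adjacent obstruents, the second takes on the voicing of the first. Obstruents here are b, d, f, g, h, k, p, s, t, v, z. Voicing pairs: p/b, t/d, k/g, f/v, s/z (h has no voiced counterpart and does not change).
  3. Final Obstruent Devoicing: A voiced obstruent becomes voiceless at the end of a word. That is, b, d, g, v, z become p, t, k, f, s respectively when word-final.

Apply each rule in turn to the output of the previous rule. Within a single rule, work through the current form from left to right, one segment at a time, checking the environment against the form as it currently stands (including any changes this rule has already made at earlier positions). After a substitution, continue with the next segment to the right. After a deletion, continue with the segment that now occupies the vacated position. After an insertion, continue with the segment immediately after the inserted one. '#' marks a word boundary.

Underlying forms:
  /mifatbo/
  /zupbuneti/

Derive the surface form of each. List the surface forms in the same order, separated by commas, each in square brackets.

/mifatbo/:
  1 Intervocalic Voicing: [mifatbo] → [mivatbo]
  2 Progressive Voicing Assimilation: [mivatbo] → [mivatpo]
  3 Final Obstruent Devoicing: no change — [mivatpo]
/zupbuneti/:
  1 Intervocalic Voicing: [zupbuneti] → [zupbunedi]
  2 Progressive Voicing Assimilation: [zupbunedi] → [zuppunedi]
  3 Final Obstruent Devoicing: no change — [zuppunedi]

[mivatpo], [zuppunedi]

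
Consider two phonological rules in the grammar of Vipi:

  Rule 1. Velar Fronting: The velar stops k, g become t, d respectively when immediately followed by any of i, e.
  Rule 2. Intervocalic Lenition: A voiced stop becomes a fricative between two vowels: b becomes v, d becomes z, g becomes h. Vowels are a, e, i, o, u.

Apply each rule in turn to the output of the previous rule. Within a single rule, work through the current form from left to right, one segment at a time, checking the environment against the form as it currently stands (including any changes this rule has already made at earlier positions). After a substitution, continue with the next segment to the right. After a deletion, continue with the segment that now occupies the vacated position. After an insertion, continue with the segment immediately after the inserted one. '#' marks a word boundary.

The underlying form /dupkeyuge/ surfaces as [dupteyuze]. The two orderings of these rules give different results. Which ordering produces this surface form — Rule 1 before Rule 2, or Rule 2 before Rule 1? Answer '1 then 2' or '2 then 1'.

Order 1 then 2:
  1 Velar Fronting: [dupkeyuge] → [dupteyude]
  2 Intervocalic Lenition: [dupteyude] → [dupteyuze]
  result: [dupteyuze]
Order 2 then 1:
  2 Intervocalic Lenition: [dupkeyuge] → [dupkeyuhe]
  1 Velar Fronting: [dupkeyuhe] → [dupteyuhe]
  result: [dupteyuhe]

1 then 2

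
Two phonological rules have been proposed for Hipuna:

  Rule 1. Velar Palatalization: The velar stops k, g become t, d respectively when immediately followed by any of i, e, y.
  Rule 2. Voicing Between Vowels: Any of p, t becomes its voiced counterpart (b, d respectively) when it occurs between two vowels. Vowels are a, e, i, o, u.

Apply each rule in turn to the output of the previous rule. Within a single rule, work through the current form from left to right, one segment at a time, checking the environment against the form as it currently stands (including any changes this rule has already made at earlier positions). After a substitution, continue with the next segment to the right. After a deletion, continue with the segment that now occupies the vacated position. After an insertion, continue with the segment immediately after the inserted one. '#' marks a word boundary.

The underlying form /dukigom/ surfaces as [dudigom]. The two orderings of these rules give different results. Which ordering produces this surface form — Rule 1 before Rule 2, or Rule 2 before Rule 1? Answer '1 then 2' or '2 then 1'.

1 then 2

Order 1 then 2:
  1 Velar Palatalization: [dukigom] → [dutigom]
  2 Voicing Between Vowels: [dutigom] → [dudigom]
  result: [dudigom]
Order 2 then 1:
  2 Voicing Between Vowels: no change — [dukigom]
  1 Velar Palatalization: [dukigom] → [dutigom]
  result: [dutigom]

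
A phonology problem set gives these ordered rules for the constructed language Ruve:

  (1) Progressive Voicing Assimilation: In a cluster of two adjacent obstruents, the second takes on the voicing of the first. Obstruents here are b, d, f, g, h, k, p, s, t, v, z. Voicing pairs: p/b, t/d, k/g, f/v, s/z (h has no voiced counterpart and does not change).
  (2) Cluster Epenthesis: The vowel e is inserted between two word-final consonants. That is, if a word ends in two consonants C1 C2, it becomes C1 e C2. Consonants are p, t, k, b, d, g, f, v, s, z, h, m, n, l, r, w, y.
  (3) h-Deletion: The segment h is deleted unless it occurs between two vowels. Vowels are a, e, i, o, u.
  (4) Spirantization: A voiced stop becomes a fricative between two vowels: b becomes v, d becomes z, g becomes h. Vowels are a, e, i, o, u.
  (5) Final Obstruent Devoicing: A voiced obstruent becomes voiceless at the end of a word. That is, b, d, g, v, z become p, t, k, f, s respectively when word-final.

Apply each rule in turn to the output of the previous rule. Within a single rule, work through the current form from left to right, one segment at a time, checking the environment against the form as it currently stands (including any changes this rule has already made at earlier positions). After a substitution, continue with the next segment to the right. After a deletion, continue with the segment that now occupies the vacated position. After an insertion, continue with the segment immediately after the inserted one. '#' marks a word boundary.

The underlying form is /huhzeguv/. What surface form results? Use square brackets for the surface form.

[usehuf]

(1) Progressive Voicing Assimilation: [huhzeguv] → [huhseguv]
(2) Cluster Epenthesis: no change — [huhseguv]
(3) h-Deletion: [huhseguv] → [useguv]
(4) Spirantization: [useguv] → [usehuv]
(5) Final Obstruent Devoicing: [usehuv] → [usehuf]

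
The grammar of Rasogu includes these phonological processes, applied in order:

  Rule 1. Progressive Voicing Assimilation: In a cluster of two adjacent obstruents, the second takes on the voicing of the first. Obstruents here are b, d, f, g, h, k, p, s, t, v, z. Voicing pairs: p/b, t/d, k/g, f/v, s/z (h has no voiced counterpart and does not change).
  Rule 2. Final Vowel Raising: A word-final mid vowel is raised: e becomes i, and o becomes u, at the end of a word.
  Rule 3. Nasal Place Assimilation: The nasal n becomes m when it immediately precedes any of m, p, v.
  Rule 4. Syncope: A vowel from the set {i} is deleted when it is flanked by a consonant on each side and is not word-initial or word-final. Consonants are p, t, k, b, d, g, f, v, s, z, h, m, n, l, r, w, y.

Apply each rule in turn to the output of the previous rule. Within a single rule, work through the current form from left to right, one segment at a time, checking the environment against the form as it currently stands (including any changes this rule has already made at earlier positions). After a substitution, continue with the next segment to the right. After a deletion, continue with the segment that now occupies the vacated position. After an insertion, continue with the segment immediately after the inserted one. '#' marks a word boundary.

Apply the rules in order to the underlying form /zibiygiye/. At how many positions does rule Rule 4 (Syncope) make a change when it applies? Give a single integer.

3

Rule 1 Progressive Voicing Assimilation: no change — [zibiygiye]
Rule 2 Final Vowel Raising: [zibiygiye] → [zibiygiyi]
Rule 3 Nasal Place Assimilation: no change — [zibiygiyi]
Rule 4 Syncope: [zibiygiyi] → [zbygyi]
Rule Rule 4 changed 3 position(s).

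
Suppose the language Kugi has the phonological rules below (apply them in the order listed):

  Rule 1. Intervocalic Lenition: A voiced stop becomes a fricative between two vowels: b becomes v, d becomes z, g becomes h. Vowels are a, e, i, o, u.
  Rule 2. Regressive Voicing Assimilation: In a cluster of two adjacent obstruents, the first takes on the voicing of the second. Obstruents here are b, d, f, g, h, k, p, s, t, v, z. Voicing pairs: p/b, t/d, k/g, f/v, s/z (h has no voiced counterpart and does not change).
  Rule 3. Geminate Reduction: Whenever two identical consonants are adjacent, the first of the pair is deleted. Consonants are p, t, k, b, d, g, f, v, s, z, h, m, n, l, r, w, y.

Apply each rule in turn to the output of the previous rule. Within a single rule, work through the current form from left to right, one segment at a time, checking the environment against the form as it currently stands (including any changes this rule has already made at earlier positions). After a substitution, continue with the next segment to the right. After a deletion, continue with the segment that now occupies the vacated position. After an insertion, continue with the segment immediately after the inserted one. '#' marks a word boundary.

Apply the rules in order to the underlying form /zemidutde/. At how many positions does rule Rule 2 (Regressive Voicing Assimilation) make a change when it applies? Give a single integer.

1

Rule 1 Intervocalic Lenition: [zemidutde] → [zemizutde]
Rule 2 Regressive Voicing Assimilation: [zemizutde] → [zemizudde]
Rule 3 Geminate Reduction: [zemizudde] → [zemizude]
Rule Rule 2 changed 1 position(s).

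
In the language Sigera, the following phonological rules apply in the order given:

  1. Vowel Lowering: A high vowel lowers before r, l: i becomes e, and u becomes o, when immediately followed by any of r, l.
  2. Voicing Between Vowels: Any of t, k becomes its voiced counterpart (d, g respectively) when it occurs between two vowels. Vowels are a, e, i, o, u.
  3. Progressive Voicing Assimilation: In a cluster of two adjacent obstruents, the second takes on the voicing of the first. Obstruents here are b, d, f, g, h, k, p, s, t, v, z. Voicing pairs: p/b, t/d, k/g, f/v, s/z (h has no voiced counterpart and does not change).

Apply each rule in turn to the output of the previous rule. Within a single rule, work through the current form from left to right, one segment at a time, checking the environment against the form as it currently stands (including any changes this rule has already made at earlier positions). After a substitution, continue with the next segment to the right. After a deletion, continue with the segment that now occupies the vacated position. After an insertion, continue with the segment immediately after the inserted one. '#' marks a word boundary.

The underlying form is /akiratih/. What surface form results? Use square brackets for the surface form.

[ageradih]

1 Vowel Lowering: [akiratih] → [akeratih]
2 Voicing Between Vowels: [akeratih] → [ageradih]
3 Progressive Voicing Assimilation: no change — [ageradih]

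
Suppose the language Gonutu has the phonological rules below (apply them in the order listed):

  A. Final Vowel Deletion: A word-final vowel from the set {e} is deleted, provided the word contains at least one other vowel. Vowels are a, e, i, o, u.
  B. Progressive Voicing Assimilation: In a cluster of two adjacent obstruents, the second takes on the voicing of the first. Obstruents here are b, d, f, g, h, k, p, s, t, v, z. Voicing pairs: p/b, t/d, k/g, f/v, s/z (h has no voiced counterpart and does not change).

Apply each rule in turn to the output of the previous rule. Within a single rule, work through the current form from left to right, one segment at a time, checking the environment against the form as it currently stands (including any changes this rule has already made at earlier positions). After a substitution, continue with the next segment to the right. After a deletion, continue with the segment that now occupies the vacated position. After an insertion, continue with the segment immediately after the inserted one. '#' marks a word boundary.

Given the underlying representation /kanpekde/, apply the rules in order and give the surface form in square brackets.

[kanpekt]

A Final Vowel Deletion: [kanpekde] → [kanpekd]
B Progressive Voicing Assimilation: [kanpekd] → [kanpekt]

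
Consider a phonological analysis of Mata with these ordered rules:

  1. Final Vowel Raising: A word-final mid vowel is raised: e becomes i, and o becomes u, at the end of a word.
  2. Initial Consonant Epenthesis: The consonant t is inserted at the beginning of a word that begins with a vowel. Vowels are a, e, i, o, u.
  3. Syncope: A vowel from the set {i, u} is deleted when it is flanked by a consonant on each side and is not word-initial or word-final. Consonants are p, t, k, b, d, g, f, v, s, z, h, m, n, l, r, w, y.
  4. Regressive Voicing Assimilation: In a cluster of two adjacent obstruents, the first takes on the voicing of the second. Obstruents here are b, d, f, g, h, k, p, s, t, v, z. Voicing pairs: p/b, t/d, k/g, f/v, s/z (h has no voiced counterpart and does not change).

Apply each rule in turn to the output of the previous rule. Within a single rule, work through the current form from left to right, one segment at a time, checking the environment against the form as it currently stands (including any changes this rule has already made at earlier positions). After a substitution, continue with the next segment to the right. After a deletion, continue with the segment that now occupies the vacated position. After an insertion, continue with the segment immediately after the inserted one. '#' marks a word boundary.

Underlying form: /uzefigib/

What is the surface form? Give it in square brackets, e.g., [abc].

1 Final Vowel Raising: no change — [uzefigib]
2 Initial Consonant Epenthesis: [uzefigib] → [tuzefigib]
3 Syncope: [tuzefigib] → [tzefgb]
4 Regressive Voicing Assimilation: [tzefgb] → [dzevgb]

[dzevgb]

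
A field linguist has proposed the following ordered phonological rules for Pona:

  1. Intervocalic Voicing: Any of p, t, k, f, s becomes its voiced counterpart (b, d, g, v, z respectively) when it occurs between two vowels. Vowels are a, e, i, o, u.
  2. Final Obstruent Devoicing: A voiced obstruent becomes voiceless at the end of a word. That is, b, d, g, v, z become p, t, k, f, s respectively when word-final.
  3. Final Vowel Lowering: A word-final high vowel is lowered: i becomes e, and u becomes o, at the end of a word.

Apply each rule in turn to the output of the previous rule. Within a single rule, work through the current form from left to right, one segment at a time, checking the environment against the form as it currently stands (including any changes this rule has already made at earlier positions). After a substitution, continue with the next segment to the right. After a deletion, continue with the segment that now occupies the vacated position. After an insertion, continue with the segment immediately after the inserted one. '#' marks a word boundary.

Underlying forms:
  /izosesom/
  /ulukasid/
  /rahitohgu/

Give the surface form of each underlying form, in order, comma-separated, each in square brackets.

[izozezom], [ulugazit], [rahidohgo]

/izosesom/:
  1 Intervocalic Voicing: [izosesom] → [izozezom]
  2 Final Obstruent Devoicing: no change — [izozezom]
  3 Final Vowel Lowering: no change — [izozezom]
/ulukasid/:
  1 Intervocalic Voicing: [ulukasid] → [ulugazid]
  2 Final Obstruent Devoicing: [ulugazid] → [ulugazit]
  3 Final Vowel Lowering: no change — [ulugazit]
/rahitohgu/:
  1 Intervocalic Voicing: [rahitohgu] → [rahidohgu]
  2 Final Obstruent Devoicing: no change — [rahidohgu]
  3 Final Vowel Lowering: [rahidohgu] → [rahidohgo]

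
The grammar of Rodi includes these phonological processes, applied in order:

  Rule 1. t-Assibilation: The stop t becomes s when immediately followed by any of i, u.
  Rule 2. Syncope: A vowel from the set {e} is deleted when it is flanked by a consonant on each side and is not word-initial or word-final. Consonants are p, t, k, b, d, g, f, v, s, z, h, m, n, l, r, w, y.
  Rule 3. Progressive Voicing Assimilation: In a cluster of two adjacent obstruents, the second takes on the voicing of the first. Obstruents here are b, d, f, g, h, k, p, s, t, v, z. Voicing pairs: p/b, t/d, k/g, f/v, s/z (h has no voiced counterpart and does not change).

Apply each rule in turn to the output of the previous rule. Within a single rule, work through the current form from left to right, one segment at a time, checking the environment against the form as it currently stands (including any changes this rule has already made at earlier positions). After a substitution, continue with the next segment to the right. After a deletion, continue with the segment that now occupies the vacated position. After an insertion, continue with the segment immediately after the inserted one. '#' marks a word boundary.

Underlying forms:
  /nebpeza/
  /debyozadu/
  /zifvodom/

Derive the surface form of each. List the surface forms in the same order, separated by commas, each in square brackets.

/nebpeza/:
  Rule 1 t-Assibilation: no change — [nebpeza]
  Rule 2 Syncope: [nebpeza] → [nbpza]
  Rule 3 Progressive Voicing Assimilation: [nbpza] → [nbbza]
/debyozadu/:
  Rule 1 t-Assibilation: no change — [debyozadu]
  Rule 2 Syncope: [debyozadu] → [dbyozadu]
  Rule 3 Progressive Voicing Assimilation: no change — [dbyozadu]
/zifvodom/:
  Rule 1 t-Assibilation: no change — [zifvodom]
  Rule 2 Syncope: no change — [zifvodom]
  Rule 3 Progressive Voicing Assimilation: [zifvodom] → [ziffodom]

[nbbza], [dbyozadu], [ziffodom]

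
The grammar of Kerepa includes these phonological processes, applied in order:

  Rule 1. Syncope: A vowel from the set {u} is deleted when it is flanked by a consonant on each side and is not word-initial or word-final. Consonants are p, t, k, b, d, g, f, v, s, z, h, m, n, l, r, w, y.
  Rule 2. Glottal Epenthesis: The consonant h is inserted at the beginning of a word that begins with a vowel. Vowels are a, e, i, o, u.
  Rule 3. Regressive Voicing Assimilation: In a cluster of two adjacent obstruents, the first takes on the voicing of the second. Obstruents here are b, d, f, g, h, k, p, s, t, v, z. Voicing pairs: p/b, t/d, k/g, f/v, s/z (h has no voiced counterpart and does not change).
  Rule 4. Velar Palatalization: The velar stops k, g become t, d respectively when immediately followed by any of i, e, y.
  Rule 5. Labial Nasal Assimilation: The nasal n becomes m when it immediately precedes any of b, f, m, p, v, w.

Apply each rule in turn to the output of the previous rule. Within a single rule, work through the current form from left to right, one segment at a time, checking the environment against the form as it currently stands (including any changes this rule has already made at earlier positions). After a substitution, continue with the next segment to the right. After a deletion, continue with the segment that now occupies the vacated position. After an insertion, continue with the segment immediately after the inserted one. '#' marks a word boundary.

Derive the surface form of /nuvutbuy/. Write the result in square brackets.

[mfdby]

Rule 1 Syncope: [nuvutbuy] → [nvtby]
Rule 2 Glottal Epenthesis: no change — [nvtby]
Rule 3 Regressive Voicing Assimilation: [nvtby] → [nfdby]
Rule 4 Velar Palatalization: no change — [nfdby]
Rule 5 Labial Nasal Assimilation: [nfdby] → [mfdby]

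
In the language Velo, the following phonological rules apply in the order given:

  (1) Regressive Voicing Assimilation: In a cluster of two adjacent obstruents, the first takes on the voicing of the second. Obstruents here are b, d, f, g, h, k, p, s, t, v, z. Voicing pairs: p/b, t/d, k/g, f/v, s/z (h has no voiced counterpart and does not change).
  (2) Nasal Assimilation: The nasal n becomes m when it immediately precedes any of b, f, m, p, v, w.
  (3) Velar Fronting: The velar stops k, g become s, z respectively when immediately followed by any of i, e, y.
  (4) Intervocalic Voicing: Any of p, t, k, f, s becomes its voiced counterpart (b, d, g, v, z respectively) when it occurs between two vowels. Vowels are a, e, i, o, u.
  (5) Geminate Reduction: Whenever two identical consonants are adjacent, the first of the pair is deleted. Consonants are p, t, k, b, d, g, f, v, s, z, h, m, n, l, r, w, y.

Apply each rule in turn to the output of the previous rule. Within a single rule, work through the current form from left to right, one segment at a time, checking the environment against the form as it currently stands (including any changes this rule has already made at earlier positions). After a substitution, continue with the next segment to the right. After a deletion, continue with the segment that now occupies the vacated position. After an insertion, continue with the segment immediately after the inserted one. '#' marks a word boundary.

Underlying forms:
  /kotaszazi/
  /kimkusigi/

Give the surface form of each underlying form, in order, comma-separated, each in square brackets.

/kotaszazi/:
  (1) Regressive Voicing Assimilation: [kotaszazi] → [kotazzazi]
  (2) Nasal Assimilation: no change — [kotazzazi]
  (3) Velar Fronting: no change — [kotazzazi]
  (4) Intervocalic Voicing: [kotazzazi] → [kodazzazi]
  (5) Geminate Reduction: [kodazzazi] → [kodazazi]
/kimkusigi/:
  (1) Regressive Voicing Assimilation: no change — [kimkusigi]
  (2) Nasal Assimilation: no change — [kimkusigi]
  (3) Velar Fronting: [kimkusigi] → [simkusizi]
  (4) Intervocalic Voicing: [simkusizi] → [simkuzizi]
  (5) Geminate Reduction: no change — [simkuzizi]

[kodazazi], [simkuzizi]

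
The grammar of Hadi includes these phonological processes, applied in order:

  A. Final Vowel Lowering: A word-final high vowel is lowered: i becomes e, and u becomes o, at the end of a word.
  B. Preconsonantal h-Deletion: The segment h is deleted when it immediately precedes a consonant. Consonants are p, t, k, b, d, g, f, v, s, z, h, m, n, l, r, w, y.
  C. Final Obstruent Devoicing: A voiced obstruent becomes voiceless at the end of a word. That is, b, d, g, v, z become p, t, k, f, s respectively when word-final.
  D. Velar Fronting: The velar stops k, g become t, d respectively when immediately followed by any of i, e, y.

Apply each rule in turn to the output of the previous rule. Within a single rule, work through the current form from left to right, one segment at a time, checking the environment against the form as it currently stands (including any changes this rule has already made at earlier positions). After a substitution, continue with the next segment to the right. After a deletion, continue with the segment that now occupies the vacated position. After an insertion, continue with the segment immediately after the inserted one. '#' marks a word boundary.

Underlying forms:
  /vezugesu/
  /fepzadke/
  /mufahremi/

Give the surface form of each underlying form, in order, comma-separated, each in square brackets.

/vezugesu/:
  A Final Vowel Lowering: [vezugesu] → [vezugeso]
  B Preconsonantal h-Deletion: no change — [vezugeso]
  C Final Obstruent Devoicing: no change — [vezugeso]
  D Velar Fronting: [vezugeso] → [vezudeso]
/fepzadke/:
  A Final Vowel Lowering: no change — [fepzadke]
  B Preconsonantal h-Deletion: no change — [fepzadke]
  C Final Obstruent Devoicing: no change — [fepzadke]
  D Velar Fronting: [fepzadke] → [fepzadte]
/mufahremi/:
  A Final Vowel Lowering: [mufahremi] → [mufahreme]
  B Preconsonantal h-Deletion: [mufahreme] → [mufareme]
  C Final Obstruent Devoicing: no change — [mufareme]
  D Velar Fronting: no change — [mufareme]

[vezudeso], [fepzadte], [mufareme]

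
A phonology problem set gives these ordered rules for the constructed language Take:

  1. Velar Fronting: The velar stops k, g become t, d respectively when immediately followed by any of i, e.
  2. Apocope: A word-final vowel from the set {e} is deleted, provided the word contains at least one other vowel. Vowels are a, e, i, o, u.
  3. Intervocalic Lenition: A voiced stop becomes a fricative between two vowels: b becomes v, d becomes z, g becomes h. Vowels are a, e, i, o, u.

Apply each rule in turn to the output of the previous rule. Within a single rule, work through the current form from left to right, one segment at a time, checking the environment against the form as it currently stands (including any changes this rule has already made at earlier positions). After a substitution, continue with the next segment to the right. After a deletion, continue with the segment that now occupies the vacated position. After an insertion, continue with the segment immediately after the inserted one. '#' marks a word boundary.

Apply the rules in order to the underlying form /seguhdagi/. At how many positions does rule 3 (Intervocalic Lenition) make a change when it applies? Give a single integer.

1 Velar Fronting: [seguhdagi] → [seguhdadi]
2 Apocope: no change — [seguhdadi]
3 Intervocalic Lenition: [seguhdadi] → [sehuhdazi]
Rule 3 changed 2 position(s).

2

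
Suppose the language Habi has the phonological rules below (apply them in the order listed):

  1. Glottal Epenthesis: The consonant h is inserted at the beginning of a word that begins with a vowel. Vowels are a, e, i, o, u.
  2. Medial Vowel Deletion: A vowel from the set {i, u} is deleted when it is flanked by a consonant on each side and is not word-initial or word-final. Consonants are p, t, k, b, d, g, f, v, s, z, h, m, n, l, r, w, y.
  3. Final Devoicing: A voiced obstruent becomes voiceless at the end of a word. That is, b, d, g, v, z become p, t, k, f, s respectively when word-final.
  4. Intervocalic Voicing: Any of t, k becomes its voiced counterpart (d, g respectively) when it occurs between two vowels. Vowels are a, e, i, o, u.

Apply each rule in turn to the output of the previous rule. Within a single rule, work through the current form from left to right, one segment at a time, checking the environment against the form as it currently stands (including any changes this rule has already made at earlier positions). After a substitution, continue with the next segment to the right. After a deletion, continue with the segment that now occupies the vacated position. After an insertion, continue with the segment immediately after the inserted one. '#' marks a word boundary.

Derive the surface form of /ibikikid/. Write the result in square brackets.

1 Glottal Epenthesis: [ibikikid] → [hibikikid]
2 Medial Vowel Deletion: [hibikikid] → [hbkkd]
3 Final Devoicing: [hbkkd] → [hbkkt]
4 Intervocalic Voicing: no change — [hbkkt]

[hbkkt]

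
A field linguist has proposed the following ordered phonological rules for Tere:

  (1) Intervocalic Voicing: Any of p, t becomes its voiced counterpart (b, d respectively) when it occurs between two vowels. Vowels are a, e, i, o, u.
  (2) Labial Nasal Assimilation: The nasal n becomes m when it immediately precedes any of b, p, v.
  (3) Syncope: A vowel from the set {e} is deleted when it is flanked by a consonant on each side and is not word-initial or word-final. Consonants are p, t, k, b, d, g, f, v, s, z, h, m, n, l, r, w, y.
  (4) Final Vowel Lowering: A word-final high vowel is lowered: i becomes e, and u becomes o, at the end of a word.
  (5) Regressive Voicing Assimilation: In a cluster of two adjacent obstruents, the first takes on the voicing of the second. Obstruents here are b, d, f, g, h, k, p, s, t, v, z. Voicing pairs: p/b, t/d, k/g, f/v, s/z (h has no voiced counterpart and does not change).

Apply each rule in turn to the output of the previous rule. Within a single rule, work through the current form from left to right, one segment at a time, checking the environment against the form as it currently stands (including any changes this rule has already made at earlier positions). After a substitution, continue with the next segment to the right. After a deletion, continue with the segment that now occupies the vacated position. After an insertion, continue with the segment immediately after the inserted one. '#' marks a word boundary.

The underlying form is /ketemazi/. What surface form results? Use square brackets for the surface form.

[gdmaze]

(1) Intervocalic Voicing: [ketemazi] → [kedemazi]
(2) Labial Nasal Assimilation: no change — [kedemazi]
(3) Syncope: [kedemazi] → [kdmazi]
(4) Final Vowel Lowering: [kdmazi] → [kdmaze]
(5) Regressive Voicing Assimilation: [kdmaze] → [gdmaze]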